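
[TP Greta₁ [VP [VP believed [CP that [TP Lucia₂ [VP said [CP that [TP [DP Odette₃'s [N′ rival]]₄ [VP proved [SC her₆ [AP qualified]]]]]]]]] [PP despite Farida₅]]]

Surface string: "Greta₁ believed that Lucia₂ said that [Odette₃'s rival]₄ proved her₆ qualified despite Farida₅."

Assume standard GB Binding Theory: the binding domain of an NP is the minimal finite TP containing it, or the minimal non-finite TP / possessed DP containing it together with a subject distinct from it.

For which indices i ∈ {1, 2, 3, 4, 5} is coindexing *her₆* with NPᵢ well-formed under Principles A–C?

*her* is a pronoun, so Principle B applies: it must be free in its binding domain.
Binding domain of *her₆*: the embedded TP, whose subject is [Odette₃'s rival]₄.
*Greta₁* c-commands the pronoun but from outside its binding domain, and is not c-commanded by it → coindexation permitted.
*Lucia₂* c-commands the pronoun but from outside its binding domain, and is not c-commanded by it → coindexation permitted.
*Odette₃* and the pronoun do not c-command one another → neither Principle B nor Principle C is at stake; coindexation permitted.
*[Odette₃'s rival]₄* c-commands the pronoun within its binding domain → coindexation would violate Principle B.
*Farida₅* and the pronoun do not c-command one another → neither Principle B nor Principle C is at stake; coindexation permitted.

{1, 2, 3, 5}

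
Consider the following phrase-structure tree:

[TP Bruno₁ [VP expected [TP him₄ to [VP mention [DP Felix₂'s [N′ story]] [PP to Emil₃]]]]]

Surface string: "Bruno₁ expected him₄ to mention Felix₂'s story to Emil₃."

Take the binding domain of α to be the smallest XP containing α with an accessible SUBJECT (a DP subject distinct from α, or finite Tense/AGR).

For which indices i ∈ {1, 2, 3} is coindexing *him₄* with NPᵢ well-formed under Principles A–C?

*him* is a pronoun, so Principle B applies: it must be free in its binding domain.
Binding domain of *him₄*: the matrix TP, whose subject is Bruno₁.
*Bruno₁* c-commands the pronoun within its binding domain → coindexation would violate Principle B.
*Felix₂*: the pronoun c-commands this R-expression → coindexation would violate Principle C on *Felix₂*.
*Emil₃*: the pronoun c-commands this R-expression → coindexation would violate Principle C on *Emil₃*.

none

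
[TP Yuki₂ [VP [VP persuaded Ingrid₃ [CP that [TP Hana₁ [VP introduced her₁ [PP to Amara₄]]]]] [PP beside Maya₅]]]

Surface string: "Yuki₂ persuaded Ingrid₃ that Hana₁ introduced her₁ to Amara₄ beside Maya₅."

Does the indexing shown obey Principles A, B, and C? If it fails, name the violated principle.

Principle B

The two coindexed NPs are *Hana₁* and *her₁*.
*her₁* is a pronoun. Its binding domain is the embedded TP, whose subject is Hana₁.
*Hana₁* c-commands it within that domain and carries the same index.
The pronoun is locally bound → Principle B violation.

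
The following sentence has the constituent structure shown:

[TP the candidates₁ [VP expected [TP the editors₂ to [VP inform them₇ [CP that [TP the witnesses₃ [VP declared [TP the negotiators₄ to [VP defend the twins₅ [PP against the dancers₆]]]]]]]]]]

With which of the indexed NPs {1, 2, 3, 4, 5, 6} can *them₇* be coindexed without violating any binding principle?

*them* is a pronoun, so Principle B applies: it must be free in its binding domain.
Binding domain of *them₇*: the embedded TP, whose subject is the editors₂.
*the candidates₁* c-commands the pronoun but from outside its binding domain, and is not c-commanded by it → coindexation permitted.
*the editors₂* c-commands the pronoun within its binding domain → coindexation would violate Principle B.
*the witnesses₃*: the pronoun c-commands this R-expression → coindexation would violate Principle C on *the witnesses₃*.
*the negotiators₄*: the pronoun c-commands this R-expression → coindexation would violate Principle C on *the negotiators₄*.
*the twins₅*: the pronoun c-commands this R-expression → coindexation would violate Principle C on *the twins₅*.
*the dancers₆*: the pronoun c-commands this R-expression → coindexation would violate Principle C on *the dancers₆*.

{1}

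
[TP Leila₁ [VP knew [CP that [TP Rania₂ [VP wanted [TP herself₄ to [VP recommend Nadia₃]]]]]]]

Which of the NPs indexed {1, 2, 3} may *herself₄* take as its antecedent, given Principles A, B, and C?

*herself* is an anaphor, so Principle A applies: it must be bound in its binding domain.
Binding domain of *herself₄*: the embedded TP, whose subject is Rania₂.
*Leila₁* c-commands the anaphor but is outside its binding domain → cannot satisfy Principle A.
*Rania₂* c-commands the anaphor within its binding domain → licit binder.
*Nadia₃* does not c-command the anaphor → cannot bind it.

{2}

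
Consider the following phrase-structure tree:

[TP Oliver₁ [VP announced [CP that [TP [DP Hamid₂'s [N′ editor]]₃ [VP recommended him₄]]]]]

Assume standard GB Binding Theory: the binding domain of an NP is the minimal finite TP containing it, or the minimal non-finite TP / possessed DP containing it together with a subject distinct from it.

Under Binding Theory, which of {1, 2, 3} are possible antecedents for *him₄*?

{1, 2}

*him* is a pronoun, so Principle B applies: it must be free in its binding domain.
Binding domain of *him₄*: the embedded TP, whose subject is [Hamid₂'s editor]₃.
*Oliver₁* c-commands the pronoun but from outside its binding domain, and is not c-commanded by it → coindexation permitted.
*Hamid₂* and the pronoun do not c-command one another → neither Principle B nor Principle C is at stake; coindexation permitted.
*[Hamid₂'s editor]₃* c-commands the pronoun within its binding domain → coindexation would violate Principle B.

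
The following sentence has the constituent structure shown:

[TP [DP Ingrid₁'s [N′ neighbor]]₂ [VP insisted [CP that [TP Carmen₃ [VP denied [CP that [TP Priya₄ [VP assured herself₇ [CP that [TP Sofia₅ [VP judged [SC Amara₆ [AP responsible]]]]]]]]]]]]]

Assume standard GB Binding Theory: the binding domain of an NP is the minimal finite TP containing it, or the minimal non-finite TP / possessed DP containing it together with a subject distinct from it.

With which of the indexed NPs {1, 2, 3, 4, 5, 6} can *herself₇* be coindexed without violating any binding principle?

*herself* is an anaphor, so Principle A applies: it must be bound in its binding domain.
Binding domain of *herself₇*: the embedded TP, whose subject is Priya₄.
*Ingrid₁* does not c-command the anaphor → cannot bind it.
*[Ingrid₁'s neighbor]₂* c-commands the anaphor but is outside its binding domain → cannot satisfy Principle A.
*Carmen₃* c-commands the anaphor but is outside its binding domain → cannot satisfy Principle A.
*Priya₄* c-commands the anaphor within its binding domain → licit binder.
*Sofia₅* does not c-command the anaphor → cannot bind it.
*Amara₆* does not c-command the anaphor → cannot bind it.

{4}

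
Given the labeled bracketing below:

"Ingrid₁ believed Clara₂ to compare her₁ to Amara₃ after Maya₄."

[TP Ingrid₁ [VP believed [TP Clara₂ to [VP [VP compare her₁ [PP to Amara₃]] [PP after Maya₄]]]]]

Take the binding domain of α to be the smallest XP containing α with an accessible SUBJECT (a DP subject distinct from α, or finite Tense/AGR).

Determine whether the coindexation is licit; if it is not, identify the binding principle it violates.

grammatical

The two coindexed NPs are *Ingrid₁* and *her₁*.
*her₁* is a pronoun; its binding domain is the embedded TP, whose subject is Clara₂. Within that domain it is c-commanded only by *Clara₂*, which carries a different index — the pronoun is free locally, so Principle B holds.
*Ingrid₁* is an R-expression; *her₁* does not c-command it, and no other NP shares its index, so Principle C is satisfied.
All principles are respected.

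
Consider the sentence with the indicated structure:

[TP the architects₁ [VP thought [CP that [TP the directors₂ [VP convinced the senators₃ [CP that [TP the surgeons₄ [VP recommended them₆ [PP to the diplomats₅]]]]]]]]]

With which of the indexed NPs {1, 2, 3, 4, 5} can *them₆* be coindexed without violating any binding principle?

{1, 2, 3}

*them* is a pronoun, so Principle B applies: it must be free in its binding domain.
Binding domain of *them₆*: the embedded TP, whose subject is the surgeons₄.
*the architects₁* c-commands the pronoun but from outside its binding domain, and is not c-commanded by it → coindexation permitted.
*the directors₂* c-commands the pronoun but from outside its binding domain, and is not c-commanded by it → coindexation permitted.
*the senators₃* c-commands the pronoun but from outside its binding domain, and is not c-commanded by it → coindexation permitted.
*the surgeons₄* c-commands the pronoun within its binding domain → coindexation would violate Principle B.
*the diplomats₅*: the pronoun c-commands this R-expression → coindexation would violate Principle C on *the diplomats₅*.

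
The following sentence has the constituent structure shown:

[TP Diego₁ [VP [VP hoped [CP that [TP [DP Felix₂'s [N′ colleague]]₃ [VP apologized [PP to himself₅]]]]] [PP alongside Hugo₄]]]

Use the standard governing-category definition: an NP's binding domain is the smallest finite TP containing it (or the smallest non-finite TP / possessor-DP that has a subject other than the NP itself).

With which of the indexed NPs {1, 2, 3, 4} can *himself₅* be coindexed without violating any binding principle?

*himself* is an anaphor, so Principle A applies: it must be bound in its binding domain.
Binding domain of *himself₅*: the embedded TP, whose subject is [Felix₂'s colleague]₃.
*Diego₁* c-commands the anaphor but is outside its binding domain → cannot satisfy Principle A.
*Felix₂* does not c-command the anaphor → cannot bind it.
*[Felix₂'s colleague]₃* c-commands the anaphor within its binding domain → licit binder.
*Hugo₄* does not c-command the anaphor → cannot bind it.

{3}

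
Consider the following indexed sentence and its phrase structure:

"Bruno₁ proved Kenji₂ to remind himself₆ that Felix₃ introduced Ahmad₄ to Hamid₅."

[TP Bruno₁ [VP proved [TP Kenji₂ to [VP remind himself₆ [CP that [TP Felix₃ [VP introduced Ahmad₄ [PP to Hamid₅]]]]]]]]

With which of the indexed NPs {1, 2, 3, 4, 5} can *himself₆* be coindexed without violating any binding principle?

*himself* is an anaphor, so Principle A applies: it must be bound in its binding domain.
Binding domain of *himself₆*: the embedded TP, whose subject is Kenji₂.
*Bruno₁* c-commands the anaphor but is outside its binding domain → cannot satisfy Principle A.
*Kenji₂* c-commands the anaphor within its binding domain → licit binder.
*Felix₃* does not c-command the anaphor → cannot bind it.
*Ahmad₄* does not c-command the anaphor → cannot bind it.
*Hamid₅* does not c-command the anaphor → cannot bind it.

{2}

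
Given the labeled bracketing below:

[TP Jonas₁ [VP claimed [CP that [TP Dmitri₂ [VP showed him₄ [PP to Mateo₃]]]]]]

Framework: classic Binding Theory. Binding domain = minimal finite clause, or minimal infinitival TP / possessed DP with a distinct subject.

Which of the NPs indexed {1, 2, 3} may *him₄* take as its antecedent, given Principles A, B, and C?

*him* is a pronoun, so Principle B applies: it must be free in its binding domain.
Binding domain of *him₄*: the embedded TP, whose subject is Dmitri₂.
*Jonas₁* c-commands the pronoun but from outside its binding domain, and is not c-commanded by it → coindexation permitted.
*Dmitri₂* c-commands the pronoun within its binding domain → coindexation would violate Principle B.
*Mateo₃*: the pronoun c-commands this R-expression → coindexation would violate Principle C on *Mateo₃*.

{1}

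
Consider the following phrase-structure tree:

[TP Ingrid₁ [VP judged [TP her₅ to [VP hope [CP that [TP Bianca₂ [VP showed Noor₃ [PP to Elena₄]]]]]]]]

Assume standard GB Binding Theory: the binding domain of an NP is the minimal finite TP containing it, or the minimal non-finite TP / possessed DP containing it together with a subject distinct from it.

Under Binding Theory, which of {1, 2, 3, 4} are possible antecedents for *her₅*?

*her* is a pronoun, so Principle B applies: it must be free in its binding domain.
Binding domain of *her₅*: the matrix TP, whose subject is Ingrid₁.
*Ingrid₁* c-commands the pronoun within its binding domain → coindexation would violate Principle B.
*Bianca₂*: the pronoun c-commands this R-expression → coindexation would violate Principle C on *Bianca₂*.
*Noor₃*: the pronoun c-commands this R-expression → coindexation would violate Principle C on *Noor₃*.
*Elena₄*: the pronoun c-commands this R-expression → coindexation would violate Principle C on *Elena₄*.

none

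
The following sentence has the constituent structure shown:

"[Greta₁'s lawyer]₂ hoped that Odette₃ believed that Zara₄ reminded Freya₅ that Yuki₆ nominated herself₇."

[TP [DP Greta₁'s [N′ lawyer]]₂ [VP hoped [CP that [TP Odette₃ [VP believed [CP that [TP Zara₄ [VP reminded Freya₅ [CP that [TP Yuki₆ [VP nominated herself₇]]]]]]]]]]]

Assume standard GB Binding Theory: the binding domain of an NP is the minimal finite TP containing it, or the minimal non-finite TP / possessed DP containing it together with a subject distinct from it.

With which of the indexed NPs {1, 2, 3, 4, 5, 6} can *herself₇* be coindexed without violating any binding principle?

{6}

*herself* is an anaphor, so Principle A applies: it must be bound in its binding domain.
Binding domain of *herself₇*: the embedded TP, whose subject is Yuki₆.
*Greta₁* does not c-command the anaphor → cannot bind it.
*[Greta₁'s lawyer]₂* c-commands the anaphor but is outside its binding domain → cannot satisfy Principle A.
*Odette₃* c-commands the anaphor but is outside its binding domain → cannot satisfy Principle A.
*Zara₄* c-commands the anaphor but is outside its binding domain → cannot satisfy Principle A.
*Freya₅* c-commands the anaphor but is outside its binding domain → cannot satisfy Principle A.
*Yuki₆* c-commands the anaphor within its binding domain → licit binder.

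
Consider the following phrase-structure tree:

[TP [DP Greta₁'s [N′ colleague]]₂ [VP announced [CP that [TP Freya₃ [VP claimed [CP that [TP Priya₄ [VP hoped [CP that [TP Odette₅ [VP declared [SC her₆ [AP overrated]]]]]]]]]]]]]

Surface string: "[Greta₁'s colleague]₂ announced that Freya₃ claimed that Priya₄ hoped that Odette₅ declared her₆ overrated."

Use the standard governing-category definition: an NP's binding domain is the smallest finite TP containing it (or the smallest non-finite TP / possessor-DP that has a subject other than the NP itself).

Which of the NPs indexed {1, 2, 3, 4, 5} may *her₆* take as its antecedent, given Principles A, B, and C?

*her* is a pronoun, so Principle B applies: it must be free in its binding domain.
Binding domain of *her₆*: the embedded TP, whose subject is Odette₅.
*Greta₁* and the pronoun do not c-command one another → neither Principle B nor Principle C is at stake; coindexation permitted.
*[Greta₁'s colleague]₂* c-commands the pronoun but from outside its binding domain, and is not c-commanded by it → coindexation permitted.
*Freya₃* c-commands the pronoun but from outside its binding domain, and is not c-commanded by it → coindexation permitted.
*Priya₄* c-commands the pronoun but from outside its binding domain, and is not c-commanded by it → coindexation permitted.
*Odette₅* c-commands the pronoun within its binding domain → coindexation would violate Principle B.

{1, 2, 3, 4}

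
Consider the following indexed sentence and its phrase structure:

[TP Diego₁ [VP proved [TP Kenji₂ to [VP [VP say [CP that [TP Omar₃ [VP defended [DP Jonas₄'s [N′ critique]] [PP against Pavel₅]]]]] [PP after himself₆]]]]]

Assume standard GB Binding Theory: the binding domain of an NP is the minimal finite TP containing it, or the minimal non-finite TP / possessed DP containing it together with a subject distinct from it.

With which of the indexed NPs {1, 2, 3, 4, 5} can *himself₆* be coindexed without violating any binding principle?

{2}

*himself* is an anaphor, so Principle A applies: it must be bound in its binding domain.
Binding domain of *himself₆*: the embedded TP, whose subject is Kenji₂.
*Diego₁* c-commands the anaphor but is outside its binding domain → cannot satisfy Principle A.
*Kenji₂* c-commands the anaphor within its binding domain → licit binder.
*Omar₃* does not c-command the anaphor → cannot bind it.
*Jonas₄* does not c-command the anaphor → cannot bind it.
*Pavel₅* does not c-command the anaphor → cannot bind it.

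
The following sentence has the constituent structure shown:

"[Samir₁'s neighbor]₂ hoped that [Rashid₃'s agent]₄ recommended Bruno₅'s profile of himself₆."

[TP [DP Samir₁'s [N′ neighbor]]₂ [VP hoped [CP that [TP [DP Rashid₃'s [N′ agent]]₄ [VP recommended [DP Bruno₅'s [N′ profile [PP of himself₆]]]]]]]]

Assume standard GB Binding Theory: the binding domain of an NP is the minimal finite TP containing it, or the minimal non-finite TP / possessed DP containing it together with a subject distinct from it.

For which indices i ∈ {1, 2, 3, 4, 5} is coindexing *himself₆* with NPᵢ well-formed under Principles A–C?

{5}

*himself* is an anaphor, so Principle A applies: it must be bound in its binding domain.
Binding domain of *himself₆*: the possessed DP, whose subject is Bruno₅.
*Samir₁* does not c-command the anaphor → cannot bind it.
*[Samir₁'s neighbor]₂* c-commands the anaphor but is outside its binding domain → cannot satisfy Principle A.
*Rashid₃* does not c-command the anaphor → cannot bind it.
*[Rashid₃'s agent]₄* c-commands the anaphor but is outside its binding domain → cannot satisfy Principle A.
*Bruno₅* c-commands the anaphor within its binding domain → licit binder.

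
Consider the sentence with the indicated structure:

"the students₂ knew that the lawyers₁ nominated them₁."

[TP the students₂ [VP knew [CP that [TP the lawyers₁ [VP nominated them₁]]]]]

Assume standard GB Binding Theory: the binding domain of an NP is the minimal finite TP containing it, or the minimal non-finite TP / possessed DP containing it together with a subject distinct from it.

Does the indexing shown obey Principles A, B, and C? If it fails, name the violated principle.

Principle B

The two coindexed NPs are *the lawyers₁* and *them₁*.
*them₁* is a pronoun. Its binding domain is the embedded TP, whose subject is the lawyers₁.
*the lawyers₁* c-commands it within that domain and carries the same index.
The pronoun is locally bound → Principle B violation.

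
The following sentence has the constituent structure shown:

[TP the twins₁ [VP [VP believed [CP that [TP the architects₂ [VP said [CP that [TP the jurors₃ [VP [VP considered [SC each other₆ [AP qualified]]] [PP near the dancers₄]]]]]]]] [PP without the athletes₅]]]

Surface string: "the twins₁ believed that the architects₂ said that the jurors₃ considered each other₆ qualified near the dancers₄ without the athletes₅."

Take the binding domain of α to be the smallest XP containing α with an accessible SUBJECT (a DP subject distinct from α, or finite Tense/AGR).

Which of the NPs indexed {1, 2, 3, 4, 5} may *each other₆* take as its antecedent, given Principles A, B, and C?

{3}

*each other* is an anaphor, so Principle A applies: it must be bound in its binding domain.
Binding domain of *each other₆*: the embedded TP, whose subject is the jurors₃.
*the twins₁* c-commands the anaphor but is outside its binding domain → cannot satisfy Principle A.
*the architects₂* c-commands the anaphor but is outside its binding domain → cannot satisfy Principle A.
*the jurors₃* c-commands the anaphor within its binding domain → licit binder.
*the dancers₄* does not c-command the anaphor → cannot bind it.
*the athletes₅* does not c-command the anaphor → cannot bind it.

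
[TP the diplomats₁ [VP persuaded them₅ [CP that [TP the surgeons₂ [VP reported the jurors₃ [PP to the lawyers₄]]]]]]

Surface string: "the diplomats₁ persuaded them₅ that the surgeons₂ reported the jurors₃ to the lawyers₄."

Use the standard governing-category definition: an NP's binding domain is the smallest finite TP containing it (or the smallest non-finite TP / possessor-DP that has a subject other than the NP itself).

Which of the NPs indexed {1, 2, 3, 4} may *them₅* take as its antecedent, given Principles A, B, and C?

none

*them* is a pronoun, so Principle B applies: it must be free in its binding domain.
Binding domain of *them₅*: the matrix TP, whose subject is the diplomats₁.
*the diplomats₁* c-commands the pronoun within its binding domain → coindexation would violate Principle B.
*the surgeons₂*: the pronoun c-commands this R-expression → coindexation would violate Principle C on *the surgeons₂*.
*the jurors₃*: the pronoun c-commands this R-expression → coindexation would violate Principle C on *the jurors₃*.
*the lawyers₄*: the pronoun c-commands this R-expression → coindexation would violate Principle C on *the lawyers₄*.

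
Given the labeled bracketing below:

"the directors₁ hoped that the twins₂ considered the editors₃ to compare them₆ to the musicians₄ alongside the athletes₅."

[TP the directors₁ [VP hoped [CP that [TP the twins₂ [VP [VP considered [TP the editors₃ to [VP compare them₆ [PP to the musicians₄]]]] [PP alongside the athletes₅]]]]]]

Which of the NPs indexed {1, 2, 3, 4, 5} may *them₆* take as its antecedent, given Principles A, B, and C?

*them* is a pronoun, so Principle B applies: it must be free in its binding domain.
Binding domain of *them₆*: the embedded TP, whose subject is the editors₃.
*the directors₁* c-commands the pronoun but from outside its binding domain, and is not c-commanded by it → coindexation permitted.
*the twins₂* c-commands the pronoun but from outside its binding domain, and is not c-commanded by it → coindexation permitted.
*the editors₃* c-commands the pronoun within its binding domain → coindexation would violate Principle B.
*the musicians₄*: the pronoun c-commands this R-expression → coindexation would violate Principle C on *the musicians₄*.
*the athletes₅* and the pronoun do not c-command one another → neither Principle B nor Principle C is at stake; coindexation permitted.

{1, 2, 5}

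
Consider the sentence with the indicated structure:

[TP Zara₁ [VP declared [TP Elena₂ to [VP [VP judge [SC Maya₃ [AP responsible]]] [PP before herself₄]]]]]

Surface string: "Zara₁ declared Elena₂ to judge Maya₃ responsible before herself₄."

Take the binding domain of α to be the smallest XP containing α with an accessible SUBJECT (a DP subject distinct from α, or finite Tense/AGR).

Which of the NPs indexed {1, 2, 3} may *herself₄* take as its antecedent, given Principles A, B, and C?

*herself* is an anaphor, so Principle A applies: it must be bound in its binding domain.
Binding domain of *herself₄*: the embedded TP, whose subject is Elena₂.
*Zara₁* c-commands the anaphor but is outside its binding domain → cannot satisfy Principle A.
*Elena₂* c-commands the anaphor within its binding domain → licit binder.
*Maya₃* does not c-command the anaphor → cannot bind it.

{2}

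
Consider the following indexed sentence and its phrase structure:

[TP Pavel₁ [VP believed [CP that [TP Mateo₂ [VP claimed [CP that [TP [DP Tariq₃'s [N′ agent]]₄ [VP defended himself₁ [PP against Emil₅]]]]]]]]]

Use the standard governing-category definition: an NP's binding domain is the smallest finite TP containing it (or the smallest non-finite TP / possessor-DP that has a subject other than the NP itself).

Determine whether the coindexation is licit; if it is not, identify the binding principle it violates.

Principle A

The two coindexed NPs are *Pavel₁* and *himself₁*.
*himself₁* is an anaphor. Principle A requires it to be bound within its binding domain — the embedded TP, whose subject is [Tariq₃'s agent]₄.
Within that domain it is c-commanded by *[Tariq₃'s agent]₄*, which does not share its index.
*Pavel₁* does c-command the anaphor, but from outside its binding domain.
The anaphor is unbound in its domain → Principle A violation.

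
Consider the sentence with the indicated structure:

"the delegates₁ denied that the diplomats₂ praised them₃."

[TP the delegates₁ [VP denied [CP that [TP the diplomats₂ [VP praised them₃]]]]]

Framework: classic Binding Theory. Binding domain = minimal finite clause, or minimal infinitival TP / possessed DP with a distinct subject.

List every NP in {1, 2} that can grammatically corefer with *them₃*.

*them* is a pronoun, so Principle B applies: it must be free in its binding domain.
Binding domain of *them₃*: the embedded TP, whose subject is the diplomats₂.
*the delegates₁* c-commands the pronoun but from outside its binding domain, and is not c-commanded by it → coindexation permitted.
*the diplomats₂* c-commands the pronoun within its binding domain → coindexation would violate Principle B.

{1}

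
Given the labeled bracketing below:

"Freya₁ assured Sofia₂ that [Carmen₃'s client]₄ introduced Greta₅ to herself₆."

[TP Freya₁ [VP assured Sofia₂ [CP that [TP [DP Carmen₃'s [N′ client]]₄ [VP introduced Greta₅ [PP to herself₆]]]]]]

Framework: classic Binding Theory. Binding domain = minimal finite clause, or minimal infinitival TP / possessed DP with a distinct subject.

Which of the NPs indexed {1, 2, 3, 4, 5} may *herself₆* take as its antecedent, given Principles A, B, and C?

{4, 5}

*herself* is an anaphor, so Principle A applies: it must be bound in its binding domain.
Binding domain of *herself₆*: the embedded TP, whose subject is [Carmen₃'s client]₄.
*Freya₁* c-commands the anaphor but is outside its binding domain → cannot satisfy Principle A.
*Sofia₂* c-commands the anaphor but is outside its binding domain → cannot satisfy Principle A.
*Carmen₃* does not c-command the anaphor → cannot bind it.
*[Carmen₃'s client]₄* c-commands the anaphor within its binding domain → licit binder.
*Greta₅* c-commands the anaphor within its binding domain → licit binder.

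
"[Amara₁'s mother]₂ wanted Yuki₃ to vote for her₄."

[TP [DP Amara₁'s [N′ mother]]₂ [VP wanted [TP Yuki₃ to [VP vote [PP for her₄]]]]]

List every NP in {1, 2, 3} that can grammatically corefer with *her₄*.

{1, 2}

*her* is a pronoun, so Principle B applies: it must be free in its binding domain.
Binding domain of *her₄*: the embedded TP, whose subject is Yuki₃.
*Amara₁* and the pronoun do not c-command one another → neither Principle B nor Principle C is at stake; coindexation permitted.
*[Amara₁'s mother]₂* c-commands the pronoun but from outside its binding domain, and is not c-commanded by it → coindexation permitted.
*Yuki₃* c-commands the pronoun within its binding domain → coindexation would violate Principle B.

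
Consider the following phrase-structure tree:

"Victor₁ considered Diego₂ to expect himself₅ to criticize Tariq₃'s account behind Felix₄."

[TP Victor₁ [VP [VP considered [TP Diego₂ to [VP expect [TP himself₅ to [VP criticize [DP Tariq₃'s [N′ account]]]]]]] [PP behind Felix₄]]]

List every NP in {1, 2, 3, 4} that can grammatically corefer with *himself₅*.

*himself* is an anaphor, so Principle A applies: it must be bound in its binding domain.
Binding domain of *himself₅*: the embedded TP, whose subject is Diego₂.
*Victor₁* c-commands the anaphor but is outside its binding domain → cannot satisfy Principle A.
*Diego₂* c-commands the anaphor within its binding domain → licit binder.
*Tariq₃* does not c-command the anaphor → cannot bind it.
*Felix₄* does not c-command the anaphor → cannot bind it.

{2}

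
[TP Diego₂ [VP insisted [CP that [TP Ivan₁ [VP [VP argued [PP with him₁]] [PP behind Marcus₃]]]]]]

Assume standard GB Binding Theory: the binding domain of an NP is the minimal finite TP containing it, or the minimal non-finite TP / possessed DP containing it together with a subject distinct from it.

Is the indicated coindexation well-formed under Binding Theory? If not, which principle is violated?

The two coindexed NPs are *Ivan₁* and *him₁*.
*him₁* is a pronoun. Its binding domain is the embedded TP, whose subject is Ivan₁.
*Ivan₁* c-commands it within that domain and carries the same index.
The pronoun is locally bound → Principle B violation.

Principle B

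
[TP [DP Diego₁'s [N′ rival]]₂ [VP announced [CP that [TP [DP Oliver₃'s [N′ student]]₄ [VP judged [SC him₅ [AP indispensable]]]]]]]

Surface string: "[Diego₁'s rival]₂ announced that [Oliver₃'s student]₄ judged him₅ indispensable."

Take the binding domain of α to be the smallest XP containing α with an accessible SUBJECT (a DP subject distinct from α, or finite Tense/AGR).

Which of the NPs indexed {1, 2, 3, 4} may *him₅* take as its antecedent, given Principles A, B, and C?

{1, 2, 3}

*him* is a pronoun, so Principle B applies: it must be free in its binding domain.
Binding domain of *him₅*: the embedded TP, whose subject is [Oliver₃'s student]₄.
*Diego₁* and the pronoun do not c-command one another → neither Principle B nor Principle C is at stake; coindexation permitted.
*[Diego₁'s rival]₂* c-commands the pronoun but from outside its binding domain, and is not c-commanded by it → coindexation permitted.
*Oliver₃* and the pronoun do not c-command one another → neither Principle B nor Principle C is at stake; coindexation permitted.
*[Oliver₃'s student]₄* c-commands the pronoun within its binding domain → coindexation would violate Principle B.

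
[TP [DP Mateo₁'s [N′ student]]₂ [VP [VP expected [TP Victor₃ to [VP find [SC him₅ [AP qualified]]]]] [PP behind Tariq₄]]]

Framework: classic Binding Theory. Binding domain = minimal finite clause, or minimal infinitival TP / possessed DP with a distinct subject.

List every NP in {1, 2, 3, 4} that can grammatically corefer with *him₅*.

{1, 2, 4}

*him* is a pronoun, so Principle B applies: it must be free in its binding domain.
Binding domain of *him₅*: the embedded TP, whose subject is Victor₃.
*Mateo₁* and the pronoun do not c-command one another → neither Principle B nor Principle C is at stake; coindexation permitted.
*[Mateo₁'s student]₂* c-commands the pronoun but from outside its binding domain, and is not c-commanded by it → coindexation permitted.
*Victor₃* c-commands the pronoun within its binding domain → coindexation would violate Principle B.
*Tariq₄* and the pronoun do not c-command one another → neither Principle B nor Principle C is at stake; coindexation permitted.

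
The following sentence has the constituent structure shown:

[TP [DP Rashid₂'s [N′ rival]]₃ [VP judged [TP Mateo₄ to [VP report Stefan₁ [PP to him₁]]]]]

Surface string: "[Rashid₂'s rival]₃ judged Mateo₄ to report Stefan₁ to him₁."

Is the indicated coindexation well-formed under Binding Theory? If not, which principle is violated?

Principle B

The two coindexed NPs are *Stefan₁* and *him₁*.
*him₁* is a pronoun. Its binding domain is the embedded TP, whose subject is Mateo₄.
*Stefan₁* c-commands it within that domain and carries the same index.
The pronoun is locally bound → Principle B violation.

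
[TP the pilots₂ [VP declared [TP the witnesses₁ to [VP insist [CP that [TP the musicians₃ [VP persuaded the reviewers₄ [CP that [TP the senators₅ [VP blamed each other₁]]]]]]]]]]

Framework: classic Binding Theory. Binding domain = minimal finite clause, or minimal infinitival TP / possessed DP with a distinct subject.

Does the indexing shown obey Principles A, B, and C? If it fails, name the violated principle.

Principle A

The two coindexed NPs are *the witnesses₁* and *each other₁*.
*each other₁* is an anaphor. Principle A requires it to be bound within its binding domain — the embedded TP, whose subject is the senators₅.
Within that domain it is c-commanded by *the senators₅*, which does not share its index.
*the witnesses₁* does c-command the anaphor, but from outside its binding domain.
The anaphor is unbound in its domain → Principle A violation.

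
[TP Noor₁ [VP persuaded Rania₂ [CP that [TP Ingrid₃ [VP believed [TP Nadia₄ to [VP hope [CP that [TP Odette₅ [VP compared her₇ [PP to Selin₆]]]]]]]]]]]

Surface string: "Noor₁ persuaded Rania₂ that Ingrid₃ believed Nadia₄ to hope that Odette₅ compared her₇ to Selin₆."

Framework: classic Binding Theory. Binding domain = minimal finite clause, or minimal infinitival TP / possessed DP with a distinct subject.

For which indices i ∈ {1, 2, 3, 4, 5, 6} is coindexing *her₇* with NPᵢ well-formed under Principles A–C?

{1, 2, 3, 4}

*her* is a pronoun, so Principle B applies: it must be free in its binding domain.
Binding domain of *her₇*: the embedded TP, whose subject is Odette₅.
*Noor₁* c-commands the pronoun but from outside its binding domain, and is not c-commanded by it → coindexation permitted.
*Rania₂* c-commands the pronoun but from outside its binding domain, and is not c-commanded by it → coindexation permitted.
*Ingrid₃* c-commands the pronoun but from outside its binding domain, and is not c-commanded by it → coindexation permitted.
*Nadia₄* c-commands the pronoun but from outside its binding domain, and is not c-commanded by it → coindexation permitted.
*Odette₅* c-commands the pronoun within its binding domain → coindexation would violate Principle B.
*Selin₆*: the pronoun c-commands this R-expression → coindexation would violate Principle C on *Selin₆*.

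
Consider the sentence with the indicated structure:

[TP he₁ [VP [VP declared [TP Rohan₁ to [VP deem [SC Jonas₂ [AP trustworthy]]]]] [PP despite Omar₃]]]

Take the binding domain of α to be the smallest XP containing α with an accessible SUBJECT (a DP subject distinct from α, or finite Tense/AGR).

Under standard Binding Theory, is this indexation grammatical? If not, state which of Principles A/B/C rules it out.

The two coindexed NPs are *he₁* and *Rohan₁*.
*Rohan₁* is an R-expression. Principle C requires it to be free everywhere.
*he₁* c-commands it and carries the same index.
The R-expression is bound → Principle C violation.

Principle C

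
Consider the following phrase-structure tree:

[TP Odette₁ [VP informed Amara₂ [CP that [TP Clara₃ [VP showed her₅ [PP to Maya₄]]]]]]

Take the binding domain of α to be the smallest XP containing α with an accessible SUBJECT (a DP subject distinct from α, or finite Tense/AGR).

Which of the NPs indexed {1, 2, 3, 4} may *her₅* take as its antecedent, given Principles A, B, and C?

{1, 2}

*her* is a pronoun, so Principle B applies: it must be free in its binding domain.
Binding domain of *her₅*: the embedded TP, whose subject is Clara₃.
*Odette₁* c-commands the pronoun but from outside its binding domain, and is not c-commanded by it → coindexation permitted.
*Amara₂* c-commands the pronoun but from outside its binding domain, and is not c-commanded by it → coindexation permitted.
*Clara₃* c-commands the pronoun within its binding domain → coindexation would violate Principle B.
*Maya₄*: the pronoun c-commands this R-expression → coindexation would violate Principle C on *Maya₄*.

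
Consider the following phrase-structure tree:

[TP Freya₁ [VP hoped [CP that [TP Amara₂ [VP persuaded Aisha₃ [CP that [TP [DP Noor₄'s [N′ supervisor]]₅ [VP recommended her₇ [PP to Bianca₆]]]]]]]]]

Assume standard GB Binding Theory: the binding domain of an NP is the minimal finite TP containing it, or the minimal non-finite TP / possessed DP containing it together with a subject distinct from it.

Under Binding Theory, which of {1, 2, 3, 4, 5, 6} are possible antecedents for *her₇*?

*her* is a pronoun, so Principle B applies: it must be free in its binding domain.
Binding domain of *her₇*: the embedded TP, whose subject is [Noor₄'s supervisor]₅.
*Freya₁* c-commands the pronoun but from outside its binding domain, and is not c-commanded by it → coindexation permitted.
*Amara₂* c-commands the pronoun but from outside its binding domain, and is not c-commanded by it → coindexation permitted.
*Aisha₃* c-commands the pronoun but from outside its binding domain, and is not c-commanded by it → coindexation permitted.
*Noor₄* and the pronoun do not c-command one another → neither Principle B nor Principle C is at stake; coindexation permitted.
*[Noor₄'s supervisor]₅* c-commands the pronoun within its binding domain → coindexation would violate Principle B.
*Bianca₆*: the pronoun c-commands this R-expression → coindexation would violate Principle C on *Bianca₆*.

{1, 2, 3, 4}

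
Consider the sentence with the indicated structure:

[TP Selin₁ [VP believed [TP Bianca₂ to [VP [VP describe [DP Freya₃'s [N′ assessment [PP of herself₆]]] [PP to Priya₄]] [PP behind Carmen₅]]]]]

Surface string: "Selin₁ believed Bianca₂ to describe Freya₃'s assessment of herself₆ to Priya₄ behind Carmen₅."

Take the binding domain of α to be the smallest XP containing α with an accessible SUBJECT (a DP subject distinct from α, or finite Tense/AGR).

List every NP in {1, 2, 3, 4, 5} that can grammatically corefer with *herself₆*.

{3}

*herself* is an anaphor, so Principle A applies: it must be bound in its binding domain.
Binding domain of *herself₆*: the possessed DP, whose subject is Freya₃.
*Selin₁* c-commands the anaphor but is outside its binding domain → cannot satisfy Principle A.
*Bianca₂* c-commands the anaphor but is outside its binding domain → cannot satisfy Principle A.
*Freya₃* c-commands the anaphor within its binding domain → licit binder.
*Priya₄* does not c-command the anaphor → cannot bind it.
*Carmen₅* does not c-command the anaphor → cannot bind it.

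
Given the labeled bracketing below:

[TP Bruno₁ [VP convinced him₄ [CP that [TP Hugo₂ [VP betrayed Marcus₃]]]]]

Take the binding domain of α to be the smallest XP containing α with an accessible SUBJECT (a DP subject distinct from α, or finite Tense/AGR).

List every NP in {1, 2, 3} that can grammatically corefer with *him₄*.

none

*him* is a pronoun, so Principle B applies: it must be free in its binding domain.
Binding domain of *him₄*: the matrix TP, whose subject is Bruno₁.
*Bruno₁* c-commands the pronoun within its binding domain → coindexation would violate Principle B.
*Hugo₂*: the pronoun c-commands this R-expression → coindexation would violate Principle C on *Hugo₂*.
*Marcus₃*: the pronoun c-commands this R-expression → coindexation would violate Principle C on *Marcus₃*.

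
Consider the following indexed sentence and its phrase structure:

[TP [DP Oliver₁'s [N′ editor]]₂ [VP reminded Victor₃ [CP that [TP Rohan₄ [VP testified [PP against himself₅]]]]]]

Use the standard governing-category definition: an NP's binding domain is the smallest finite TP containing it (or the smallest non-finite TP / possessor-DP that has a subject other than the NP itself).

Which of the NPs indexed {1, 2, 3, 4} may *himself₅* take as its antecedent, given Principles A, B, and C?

*himself* is an anaphor, so Principle A applies: it must be bound in its binding domain.
Binding domain of *himself₅*: the embedded TP, whose subject is Rohan₄.
*Oliver₁* does not c-command the anaphor → cannot bind it.
*[Oliver₁'s editor]₂* c-commands the anaphor but is outside its binding domain → cannot satisfy Principle A.
*Victor₃* c-commands the anaphor but is outside its binding domain → cannot satisfy Principle A.
*Rohan₄* c-commands the anaphor within its binding domain → licit binder.

{4}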